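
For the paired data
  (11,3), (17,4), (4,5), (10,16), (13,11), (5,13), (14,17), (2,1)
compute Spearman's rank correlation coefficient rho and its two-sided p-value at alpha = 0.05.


Step 1: Rank x and y separately (midranks; no ties here).
rank(x): 11->5, 17->8, 4->2, 10->4, 13->6, 5->3, 14->7, 2->1
rank(y): 3->2, 4->3, 5->4, 16->7, 11->5, 13->6, 17->8, 1->1
Step 2: d_i = R_x(i) - R_y(i); compute d_i^2.
  (5-2)^2=9, (8-3)^2=25, (2-4)^2=4, (4-7)^2=9, (6-5)^2=1, (3-6)^2=9, (7-8)^2=1, (1-1)^2=0
sum(d^2) = 58.
Step 3: rho = 1 - 6*58 / (8*(8^2 - 1)) = 1 - 348/504 = 0.309524.
Step 4: Under H0, t = rho * sqrt((n-2)/(1-rho^2)) = 0.7973 ~ t(6).
Step 5: Two-sided p-value from the t-distribution with 6 df = 0.455645.
Step 6: alpha = 0.05. fail to reject H0.

rho = 0.3095, p = 0.455645, fail to reject H0 at alpha = 0.05.


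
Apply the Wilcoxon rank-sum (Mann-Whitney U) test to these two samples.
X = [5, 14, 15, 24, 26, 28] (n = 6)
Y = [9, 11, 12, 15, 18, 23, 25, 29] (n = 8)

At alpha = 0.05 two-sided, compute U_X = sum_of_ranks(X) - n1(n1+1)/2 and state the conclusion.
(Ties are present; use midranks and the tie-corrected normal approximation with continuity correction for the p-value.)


Step 1: Combine and sort all 14 observations; assign midranks.
sorted (value, group): (5,X), (9,Y), (11,Y), (12,Y), (14,X), (15,X), (15,Y), (18,Y), (23,Y), (24,X), (25,Y), (26,X), (28,X), (29,Y)
ranks: 5->1, 9->2, 11->3, 12->4, 14->5, 15->6.5, 15->6.5, 18->8, 23->9, 24->10, 25->11, 26->12, 28->13, 29->14
Step 2: Rank sum for X: R1 = 1 + 5 + 6.5 + 10 + 12 + 13 = 47.5.
Step 3: U_X = R1 - n1(n1+1)/2 = 47.5 - 6*7/2 = 47.5 - 21 = 26.5.
       U_Y = n1*n2 - U_X = 48 - 26.5 = 21.5.
Step 4: Ties are present, so use the tie-corrected normal approximation (with continuity correction) for the p-value.
Step 5: p-value = 0.796034; compare to alpha = 0.05. fail to reject H0.

U_X = 26.5, p = 0.796034, fail to reject H0 at alpha = 0.05.


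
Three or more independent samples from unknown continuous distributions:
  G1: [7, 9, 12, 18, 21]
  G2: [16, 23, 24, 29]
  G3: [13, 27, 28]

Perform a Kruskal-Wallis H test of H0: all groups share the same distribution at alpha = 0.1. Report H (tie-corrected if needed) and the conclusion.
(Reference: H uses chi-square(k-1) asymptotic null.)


Step 1: Combine all N = 12 observations and assign midranks.
sorted (value, group, rank): (7,G1,1), (9,G1,2), (12,G1,3), (13,G3,4), (16,G2,5), (18,G1,6), (21,G1,7), (23,G2,8), (24,G2,9), (27,G3,10), (28,G3,11), (29,G2,12)
Step 2: Sum ranks within each group.
R_1 = 19 (n_1 = 5)
R_2 = 34 (n_2 = 4)
R_3 = 25 (n_3 = 3)
Step 3: H = 12/(N(N+1)) * sum(R_i^2/n_i) - 3(N+1)
     = 12/(12*13) * (19^2/5 + 34^2/4 + 25^2/3) - 3*13
     = 0.076923 * 569.533 - 39
     = 4.810256.
Step 4: No ties, so H is used without correction.
Step 5: Under H0, H ~ chi^2(2); p-value = 0.090254.
Step 6: alpha = 0.1. reject H0.

H = 4.8103, df = 2, p = 0.090254, reject H0.


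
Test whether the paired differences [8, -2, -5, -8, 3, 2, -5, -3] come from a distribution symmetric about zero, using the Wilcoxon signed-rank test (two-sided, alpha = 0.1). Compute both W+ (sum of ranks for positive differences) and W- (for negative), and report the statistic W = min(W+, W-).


Step 1: Drop any zero differences (none here) and take |d_i|.
|d| = [8, 2, 5, 8, 3, 2, 5, 3]
Step 2: Midrank |d_i| (ties get averaged ranks).
ranks: |8|->7.5, |2|->1.5, |5|->5.5, |8|->7.5, |3|->3.5, |2|->1.5, |5|->5.5, |3|->3.5
Step 3: Attach original signs; sum ranks with positive sign and with negative sign.
W+ = 7.5 + 3.5 + 1.5 = 12.5
W- = 1.5 + 5.5 + 7.5 + 5.5 + 3.5 = 23.5
(Check: W+ + W- = 36 should equal n(n+1)/2 = 36.)
Step 4: Test statistic W = min(W+, W-) = 12.5.
Step 5: Ties in |d|, so use the tie-corrected normal approximation.
        E[W] = n(n+1)/4 = 8*9/4 = 18.
        Tie groups: |d|=2 (t=2), |d|=3 (t=2), |d|=5 (t=2), |d|=8 (t=2); sum(t^3 - t) = 24.
        Var[W] = n(n+1)(2n+1)/24 - sum(t^3-t)/48 = 1224/24 - 24/48 = 50.5.
        z = (W - E[W]) / sqrt(Var[W]) = (12.5 - 18) / 7.1063 = -0.7740.
        Two-sided p = 2*Phi(z) = 0.438956.
Step 6: alpha = 0.1. fail to reject H0.

W+ = 12.5, W- = 23.5, W = min = 12.5, p = 0.438956, fail to reject H0.


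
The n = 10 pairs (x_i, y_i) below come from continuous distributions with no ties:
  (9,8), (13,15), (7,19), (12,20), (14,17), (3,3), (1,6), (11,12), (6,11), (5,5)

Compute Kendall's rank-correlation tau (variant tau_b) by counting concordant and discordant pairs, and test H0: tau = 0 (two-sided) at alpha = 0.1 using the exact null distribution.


Step 1: Enumerate the 45 unordered pairs (i,j) with i<j and classify each by sign(x_j-x_i) * sign(y_j-y_i).
  (1,2):dx=+4,dy=+7->C; (1,3):dx=-2,dy=+11->D; (1,4):dx=+3,dy=+12->C; (1,5):dx=+5,dy=+9->C
  (1,6):dx=-6,dy=-5->C; (1,7):dx=-8,dy=-2->C; (1,8):dx=+2,dy=+4->C; (1,9):dx=-3,dy=+3->D
  (1,10):dx=-4,dy=-3->C; (2,3):dx=-6,dy=+4->D; (2,4):dx=-1,dy=+5->D; (2,5):dx=+1,dy=+2->C
  (2,6):dx=-10,dy=-12->C; (2,7):dx=-12,dy=-9->C; (2,8):dx=-2,dy=-3->C; (2,9):dx=-7,dy=-4->C
  (2,10):dx=-8,dy=-10->C; (3,4):dx=+5,dy=+1->C; (3,5):dx=+7,dy=-2->D; (3,6):dx=-4,dy=-16->C
  (3,7):dx=-6,dy=-13->C; (3,8):dx=+4,dy=-7->D; (3,9):dx=-1,dy=-8->C; (3,10):dx=-2,dy=-14->C
  (4,5):dx=+2,dy=-3->D; (4,6):dx=-9,dy=-17->C; (4,7):dx=-11,dy=-14->C; (4,8):dx=-1,dy=-8->C
  (4,9):dx=-6,dy=-9->C; (4,10):dx=-7,dy=-15->C; (5,6):dx=-11,dy=-14->C; (5,7):dx=-13,dy=-11->C
  (5,8):dx=-3,dy=-5->C; (5,9):dx=-8,dy=-6->C; (5,10):dx=-9,dy=-12->C; (6,7):dx=-2,dy=+3->D
  (6,8):dx=+8,dy=+9->C; (6,9):dx=+3,dy=+8->C; (6,10):dx=+2,dy=+2->C; (7,8):dx=+10,dy=+6->C
  (7,9):dx=+5,dy=+5->C; (7,10):dx=+4,dy=-1->D; (8,9):dx=-5,dy=-1->C; (8,10):dx=-6,dy=-7->C
  (9,10):dx=-1,dy=-6->C
Step 2: C = 36, D = 9, total pairs = 45.
Step 3: tau = (C - D)/(n(n-1)/2) = (36 - 9)/45 = 0.600000.
Step 4: Exact two-sided p-value (enumerate n! = 3628800 permutations of y under H0): p = 0.016666.
Step 5: alpha = 0.1. reject H0.

tau_b = 0.6000 (C=36, D=9), p = 0.016666, reject H0.


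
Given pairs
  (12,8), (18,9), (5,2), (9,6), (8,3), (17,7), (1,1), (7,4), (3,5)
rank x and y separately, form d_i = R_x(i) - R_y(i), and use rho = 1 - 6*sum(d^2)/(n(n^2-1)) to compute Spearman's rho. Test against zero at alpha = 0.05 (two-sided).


Step 1: Rank x and y separately (midranks; no ties here).
rank(x): 12->7, 18->9, 5->3, 9->6, 8->5, 17->8, 1->1, 7->4, 3->2
rank(y): 8->8, 9->9, 2->2, 6->6, 3->3, 7->7, 1->1, 4->4, 5->5
Step 2: d_i = R_x(i) - R_y(i); compute d_i^2.
  (7-8)^2=1, (9-9)^2=0, (3-2)^2=1, (6-6)^2=0, (5-3)^2=4, (8-7)^2=1, (1-1)^2=0, (4-4)^2=0, (2-5)^2=9
sum(d^2) = 16.
Step 3: rho = 1 - 6*16 / (9*(9^2 - 1)) = 1 - 96/720 = 0.866667.
Step 4: Under H0, t = rho * sqrt((n-2)/(1-rho^2)) = 4.5962 ~ t(7).
Step 5: Two-sided p-value from the t-distribution with 7 df = 0.002495.
Step 6: alpha = 0.05. reject H0.

rho = 0.8667, p = 0.002495, reject H0 at alpha = 0.05.


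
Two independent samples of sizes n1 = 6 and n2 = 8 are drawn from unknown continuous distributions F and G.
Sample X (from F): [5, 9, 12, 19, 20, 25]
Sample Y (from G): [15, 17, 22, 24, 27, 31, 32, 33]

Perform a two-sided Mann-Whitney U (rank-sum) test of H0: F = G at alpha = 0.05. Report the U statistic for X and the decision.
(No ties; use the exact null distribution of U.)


Step 1: Combine and sort all 14 observations; assign midranks.
sorted (value, group): (5,X), (9,X), (12,X), (15,Y), (17,Y), (19,X), (20,X), (22,Y), (24,Y), (25,X), (27,Y), (31,Y), (32,Y), (33,Y)
ranks: 5->1, 9->2, 12->3, 15->4, 17->5, 19->6, 20->7, 22->8, 24->9, 25->10, 27->11, 31->12, 32->13, 33->14
Step 2: Rank sum for X: R1 = 1 + 2 + 3 + 6 + 7 + 10 = 29.
Step 3: U_X = R1 - n1(n1+1)/2 = 29 - 6*7/2 = 29 - 21 = 8.
       U_Y = n1*n2 - U_X = 48 - 8 = 40.
Step 4: No ties, so the exact null distribution of U (based on enumerating the C(14,6) = 3003 equally likely rank assignments) gives the two-sided p-value.
Step 5: p-value = 0.042624; compare to alpha = 0.05. reject H0.

U_X = 8, p = 0.042624, reject H0 at alpha = 0.05.


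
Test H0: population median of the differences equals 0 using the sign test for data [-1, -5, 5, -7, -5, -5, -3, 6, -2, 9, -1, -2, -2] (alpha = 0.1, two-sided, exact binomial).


Step 1: Discard zero differences. Original n = 13; n_eff = number of nonzero differences = 13.
Nonzero differences (with sign): -1, -5, +5, -7, -5, -5, -3, +6, -2, +9, -1, -2, -2
Step 2: Count signs: positive = 3, negative = 10.
Step 3: Under H0: P(positive) = 0.5, so the number of positives S ~ Bin(13, 0.5).
Step 4: Two-sided exact p-value = sum of Bin(13,0.5) probabilities at or below the observed probability = 0.092285.
Step 5: alpha = 0.1. reject H0.

n_eff = 13, pos = 3, neg = 10, p = 0.092285, reject H0.


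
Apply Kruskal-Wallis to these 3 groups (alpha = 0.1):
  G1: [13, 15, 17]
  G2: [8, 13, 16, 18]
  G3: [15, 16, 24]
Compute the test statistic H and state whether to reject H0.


Step 1: Combine all N = 10 observations and assign midranks.
sorted (value, group, rank): (8,G2,1), (13,G1,2.5), (13,G2,2.5), (15,G1,4.5), (15,G3,4.5), (16,G2,6.5), (16,G3,6.5), (17,G1,8), (18,G2,9), (24,G3,10)
Step 2: Sum ranks within each group.
R_1 = 15 (n_1 = 3)
R_2 = 19 (n_2 = 4)
R_3 = 21 (n_3 = 3)
Step 3: H = 12/(N(N+1)) * sum(R_i^2/n_i) - 3(N+1)
     = 12/(10*11) * (15^2/3 + 19^2/4 + 21^2/3) - 3*11
     = 0.109091 * 312.25 - 33
     = 1.063636.
Step 4: Ties present; correction factor C = 1 - 18/(10^3 - 10) = 0.981818. Corrected H = 1.063636 / 0.981818 = 1.083333.
Step 5: Under H0, H ~ chi^2(2); p-value = 0.581778.
Step 6: alpha = 0.1. fail to reject H0.

H = 1.0833, df = 2, p = 0.581778, fail to reject H0.


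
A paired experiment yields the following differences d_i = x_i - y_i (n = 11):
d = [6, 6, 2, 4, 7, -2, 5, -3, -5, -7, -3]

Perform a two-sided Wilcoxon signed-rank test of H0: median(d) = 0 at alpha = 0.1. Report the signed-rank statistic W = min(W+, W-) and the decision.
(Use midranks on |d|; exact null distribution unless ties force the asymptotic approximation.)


Step 1: Drop any zero differences (none here) and take |d_i|.
|d| = [6, 6, 2, 4, 7, 2, 5, 3, 5, 7, 3]
Step 2: Midrank |d_i| (ties get averaged ranks).
ranks: |6|->8.5, |6|->8.5, |2|->1.5, |4|->5, |7|->10.5, |2|->1.5, |5|->6.5, |3|->3.5, |5|->6.5, |7|->10.5, |3|->3.5
Step 3: Attach original signs; sum ranks with positive sign and with negative sign.
W+ = 8.5 + 8.5 + 1.5 + 5 + 10.5 + 6.5 = 40.5
W- = 1.5 + 3.5 + 6.5 + 10.5 + 3.5 = 25.5
(Check: W+ + W- = 66 should equal n(n+1)/2 = 66.)
Step 4: Test statistic W = min(W+, W-) = 25.5.
Step 5: Ties in |d|, so use the tie-corrected normal approximation.
        E[W] = n(n+1)/4 = 11*12/4 = 33.
        Tie groups: |d|=2 (t=2), |d|=3 (t=2), |d|=5 (t=2), |d|=6 (t=2), |d|=7 (t=2); sum(t^3 - t) = 30.
        Var[W] = n(n+1)(2n+1)/24 - sum(t^3-t)/48 = 3036/24 - 30/48 = 125.875.
        z = (W - E[W]) / sqrt(Var[W]) = (25.5 - 33) / 11.2194 = -0.6685.
        Two-sided p = 2*Phi(z) = 0.503824.
Step 6: alpha = 0.1. fail to reject H0.

W+ = 40.5, W- = 25.5, W = min = 25.5, p = 0.503824, fail to reject H0.


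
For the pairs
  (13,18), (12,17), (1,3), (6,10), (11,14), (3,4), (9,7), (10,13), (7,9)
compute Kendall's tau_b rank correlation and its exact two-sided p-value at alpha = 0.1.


Step 1: Enumerate the 36 unordered pairs (i,j) with i<j and classify each by sign(x_j-x_i) * sign(y_j-y_i).
  (1,2):dx=-1,dy=-1->C; (1,3):dx=-12,dy=-15->C; (1,4):dx=-7,dy=-8->C; (1,5):dx=-2,dy=-4->C
  (1,6):dx=-10,dy=-14->C; (1,7):dx=-4,dy=-11->C; (1,8):dx=-3,dy=-5->C; (1,9):dx=-6,dy=-9->C
  (2,3):dx=-11,dy=-14->C; (2,4):dx=-6,dy=-7->C; (2,5):dx=-1,dy=-3->C; (2,6):dx=-9,dy=-13->C
  (2,7):dx=-3,dy=-10->C; (2,8):dx=-2,dy=-4->C; (2,9):dx=-5,dy=-8->C; (3,4):dx=+5,dy=+7->C
  (3,5):dx=+10,dy=+11->C; (3,6):dx=+2,dy=+1->C; (3,7):dx=+8,dy=+4->C; (3,8):dx=+9,dy=+10->C
  (3,9):dx=+6,dy=+6->C; (4,5):dx=+5,dy=+4->C; (4,6):dx=-3,dy=-6->C; (4,7):dx=+3,dy=-3->D
  (4,8):dx=+4,dy=+3->C; (4,9):dx=+1,dy=-1->D; (5,6):dx=-8,dy=-10->C; (5,7):dx=-2,dy=-7->C
  (5,8):dx=-1,dy=-1->C; (5,9):dx=-4,dy=-5->C; (6,7):dx=+6,dy=+3->C; (6,8):dx=+7,dy=+9->C
  (6,9):dx=+4,dy=+5->C; (7,8):dx=+1,dy=+6->C; (7,9):dx=-2,dy=+2->D; (8,9):dx=-3,dy=-4->C
Step 2: C = 33, D = 3, total pairs = 36.
Step 3: tau = (C - D)/(n(n-1)/2) = (33 - 3)/36 = 0.833333.
Step 4: Exact two-sided p-value (enumerate n! = 362880 permutations of y under H0): p = 0.000854.
Step 5: alpha = 0.1. reject H0.

tau_b = 0.8333 (C=33, D=3), p = 0.000854, reject H0.


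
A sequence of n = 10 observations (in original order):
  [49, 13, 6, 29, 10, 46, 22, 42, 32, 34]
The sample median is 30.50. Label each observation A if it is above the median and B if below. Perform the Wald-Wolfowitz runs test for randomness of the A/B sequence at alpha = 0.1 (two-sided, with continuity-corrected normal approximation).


Step 1: Compute median = 30.50; label A = above, B = below.
Labels in order: ABBBBABAAA  (n_A = 5, n_B = 5)
Step 2: Count runs R = 5.
Step 3: Under H0 (random ordering), E[R] = 2*n_A*n_B/(n_A+n_B) + 1 = 2*5*5/10 + 1 = 6.0000.
        Var[R] = 2*n_A*n_B*(2*n_A*n_B - n_A - n_B) / ((n_A+n_B)^2 * (n_A+n_B-1)) = 2000/900 = 2.2222.
        SD[R] = 1.4907.
Step 4: Continuity-corrected z = (R + 0.5 - E[R]) / SD[R] = (5 + 0.5 - 6.0000) / 1.4907 = -0.3354.
Step 5: Two-sided p-value via normal approximation = 2*(1 - Phi(|z|)) = 0.737316.
Step 6: alpha = 0.1. fail to reject H0.

R = 5, z = -0.3354, p = 0.737316, fail to reject H0.


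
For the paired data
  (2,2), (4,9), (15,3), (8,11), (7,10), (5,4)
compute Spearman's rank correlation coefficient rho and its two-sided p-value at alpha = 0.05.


Step 1: Rank x and y separately (midranks; no ties here).
rank(x): 2->1, 4->2, 15->6, 8->5, 7->4, 5->3
rank(y): 2->1, 9->4, 3->2, 11->6, 10->5, 4->3
Step 2: d_i = R_x(i) - R_y(i); compute d_i^2.
  (1-1)^2=0, (2-4)^2=4, (6-2)^2=16, (5-6)^2=1, (4-5)^2=1, (3-3)^2=0
sum(d^2) = 22.
Step 3: rho = 1 - 6*22 / (6*(6^2 - 1)) = 1 - 132/210 = 0.371429.
Step 4: Under H0, t = rho * sqrt((n-2)/(1-rho^2)) = 0.8001 ~ t(4).
Step 5: Two-sided p-value from the t-distribution with 4 df = 0.468478.
Step 6: alpha = 0.05. fail to reject H0.

rho = 0.3714, p = 0.468478, fail to reject H0 at alpha = 0.05.


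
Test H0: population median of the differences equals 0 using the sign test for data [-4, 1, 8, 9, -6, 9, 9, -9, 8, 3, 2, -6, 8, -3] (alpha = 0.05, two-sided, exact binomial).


Step 1: Discard zero differences. Original n = 14; n_eff = number of nonzero differences = 14.
Nonzero differences (with sign): -4, +1, +8, +9, -6, +9, +9, -9, +8, +3, +2, -6, +8, -3
Step 2: Count signs: positive = 9, negative = 5.
Step 3: Under H0: P(positive) = 0.5, so the number of positives S ~ Bin(14, 0.5).
Step 4: Two-sided exact p-value = sum of Bin(14,0.5) probabilities at or below the observed probability = 0.423950.
Step 5: alpha = 0.05. fail to reject H0.

n_eff = 14, pos = 9, neg = 5, p = 0.423950, fail to reject H0.


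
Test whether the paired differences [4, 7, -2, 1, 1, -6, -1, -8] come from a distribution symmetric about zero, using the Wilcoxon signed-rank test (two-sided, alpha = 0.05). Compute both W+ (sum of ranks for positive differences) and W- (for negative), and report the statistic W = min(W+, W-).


Step 1: Drop any zero differences (none here) and take |d_i|.
|d| = [4, 7, 2, 1, 1, 6, 1, 8]
Step 2: Midrank |d_i| (ties get averaged ranks).
ranks: |4|->5, |7|->7, |2|->4, |1|->2, |1|->2, |6|->6, |1|->2, |8|->8
Step 3: Attach original signs; sum ranks with positive sign and with negative sign.
W+ = 5 + 7 + 2 + 2 = 16
W- = 4 + 6 + 2 + 8 = 20
(Check: W+ + W- = 36 should equal n(n+1)/2 = 36.)
Step 4: Test statistic W = min(W+, W-) = 16.
Step 5: Ties in |d|, so use the tie-corrected normal approximation.
        E[W] = n(n+1)/4 = 8*9/4 = 18.
        Tie groups: |d|=1 (t=3); sum(t^3 - t) = 24.
        Var[W] = n(n+1)(2n+1)/24 - sum(t^3-t)/48 = 1224/24 - 24/48 = 50.5.
        z = (W - E[W]) / sqrt(Var[W]) = (16 - 18) / 7.1063 = -0.2814.
        Two-sided p = 2*Phi(z) = 0.778374.
Step 6: alpha = 0.05. fail to reject H0.

W+ = 16, W- = 20, W = min = 16, p = 0.778374, fail to reject H0.


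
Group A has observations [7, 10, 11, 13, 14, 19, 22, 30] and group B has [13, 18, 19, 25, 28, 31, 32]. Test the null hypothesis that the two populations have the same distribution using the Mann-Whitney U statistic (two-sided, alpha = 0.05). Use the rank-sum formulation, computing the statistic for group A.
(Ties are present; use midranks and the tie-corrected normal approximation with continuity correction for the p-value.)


Step 1: Combine and sort all 15 observations; assign midranks.
sorted (value, group): (7,X), (10,X), (11,X), (13,X), (13,Y), (14,X), (18,Y), (19,X), (19,Y), (22,X), (25,Y), (28,Y), (30,X), (31,Y), (32,Y)
ranks: 7->1, 10->2, 11->3, 13->4.5, 13->4.5, 14->6, 18->7, 19->8.5, 19->8.5, 22->10, 25->11, 28->12, 30->13, 31->14, 32->15
Step 2: Rank sum for X: R1 = 1 + 2 + 3 + 4.5 + 6 + 8.5 + 10 + 13 = 48.
Step 3: U_X = R1 - n1(n1+1)/2 = 48 - 8*9/2 = 48 - 36 = 12.
       U_Y = n1*n2 - U_X = 56 - 12 = 44.
Step 4: Ties are present, so use the tie-corrected normal approximation (with continuity correction) for the p-value.
Step 5: p-value = 0.072337; compare to alpha = 0.05. fail to reject H0.

U_X = 12, p = 0.072337, fail to reject H0 at alpha = 0.05.


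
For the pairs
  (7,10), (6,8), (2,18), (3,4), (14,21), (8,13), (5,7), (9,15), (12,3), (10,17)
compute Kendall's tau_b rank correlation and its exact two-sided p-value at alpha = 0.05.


Step 1: Enumerate the 45 unordered pairs (i,j) with i<j and classify each by sign(x_j-x_i) * sign(y_j-y_i).
  (1,2):dx=-1,dy=-2->C; (1,3):dx=-5,dy=+8->D; (1,4):dx=-4,dy=-6->C; (1,5):dx=+7,dy=+11->C
  (1,6):dx=+1,dy=+3->C; (1,7):dx=-2,dy=-3->C; (1,8):dx=+2,dy=+5->C; (1,9):dx=+5,dy=-7->D
  (1,10):dx=+3,dy=+7->C; (2,3):dx=-4,dy=+10->D; (2,4):dx=-3,dy=-4->C; (2,5):dx=+8,dy=+13->C
  (2,6):dx=+2,dy=+5->C; (2,7):dx=-1,dy=-1->C; (2,8):dx=+3,dy=+7->C; (2,9):dx=+6,dy=-5->D
  (2,10):dx=+4,dy=+9->C; (3,4):dx=+1,dy=-14->D; (3,5):dx=+12,dy=+3->C; (3,6):dx=+6,dy=-5->D
  (3,7):dx=+3,dy=-11->D; (3,8):dx=+7,dy=-3->D; (3,9):dx=+10,dy=-15->D; (3,10):dx=+8,dy=-1->D
  (4,5):dx=+11,dy=+17->C; (4,6):dx=+5,dy=+9->C; (4,7):dx=+2,dy=+3->C; (4,8):dx=+6,dy=+11->C
  (4,9):dx=+9,dy=-1->D; (4,10):dx=+7,dy=+13->C; (5,6):dx=-6,dy=-8->C; (5,7):dx=-9,dy=-14->C
  (5,8):dx=-5,dy=-6->C; (5,9):dx=-2,dy=-18->C; (5,10):dx=-4,dy=-4->C; (6,7):dx=-3,dy=-6->C
  (6,8):dx=+1,dy=+2->C; (6,9):dx=+4,dy=-10->D; (6,10):dx=+2,dy=+4->C; (7,8):dx=+4,dy=+8->C
  (7,9):dx=+7,dy=-4->D; (7,10):dx=+5,dy=+10->C; (8,9):dx=+3,dy=-12->D; (8,10):dx=+1,dy=+2->C
  (9,10):dx=-2,dy=+14->D
Step 2: C = 30, D = 15, total pairs = 45.
Step 3: tau = (C - D)/(n(n-1)/2) = (30 - 15)/45 = 0.333333.
Step 4: Exact two-sided p-value (enumerate n! = 3628800 permutations of y under H0): p = 0.216373.
Step 5: alpha = 0.05. fail to reject H0.

tau_b = 0.3333 (C=30, D=15), p = 0.216373, fail to reject H0.


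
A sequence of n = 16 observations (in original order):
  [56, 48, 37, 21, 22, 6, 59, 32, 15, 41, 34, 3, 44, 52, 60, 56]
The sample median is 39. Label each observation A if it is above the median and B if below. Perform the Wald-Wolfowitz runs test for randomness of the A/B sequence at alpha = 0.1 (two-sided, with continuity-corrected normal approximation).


Step 1: Compute median = 39; label A = above, B = below.
Labels in order: AABBBBABBABBAAAA  (n_A = 8, n_B = 8)
Step 2: Count runs R = 7.
Step 3: Under H0 (random ordering), E[R] = 2*n_A*n_B/(n_A+n_B) + 1 = 2*8*8/16 + 1 = 9.0000.
        Var[R] = 2*n_A*n_B*(2*n_A*n_B - n_A - n_B) / ((n_A+n_B)^2 * (n_A+n_B-1)) = 14336/3840 = 3.7333.
        SD[R] = 1.9322.
Step 4: Continuity-corrected z = (R + 0.5 - E[R]) / SD[R] = (7 + 0.5 - 9.0000) / 1.9322 = -0.7763.
Step 5: Two-sided p-value via normal approximation = 2*(1 - Phi(|z|)) = 0.437558.
Step 6: alpha = 0.1. fail to reject H0.

R = 7, z = -0.7763, p = 0.437558, fail to reject H0.


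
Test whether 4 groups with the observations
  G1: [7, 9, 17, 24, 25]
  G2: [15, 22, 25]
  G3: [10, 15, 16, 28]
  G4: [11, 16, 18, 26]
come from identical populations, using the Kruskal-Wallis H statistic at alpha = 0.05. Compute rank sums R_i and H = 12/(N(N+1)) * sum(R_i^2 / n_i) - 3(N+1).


Step 1: Combine all N = 16 observations and assign midranks.
sorted (value, group, rank): (7,G1,1), (9,G1,2), (10,G3,3), (11,G4,4), (15,G2,5.5), (15,G3,5.5), (16,G3,7.5), (16,G4,7.5), (17,G1,9), (18,G4,10), (22,G2,11), (24,G1,12), (25,G1,13.5), (25,G2,13.5), (26,G4,15), (28,G3,16)
Step 2: Sum ranks within each group.
R_1 = 37.5 (n_1 = 5)
R_2 = 30 (n_2 = 3)
R_3 = 32 (n_3 = 4)
R_4 = 36.5 (n_4 = 4)
Step 3: H = 12/(N(N+1)) * sum(R_i^2/n_i) - 3(N+1)
     = 12/(16*17) * (37.5^2/5 + 30^2/3 + 32^2/4 + 36.5^2/4) - 3*17
     = 0.044118 * 1170.31 - 51
     = 0.631434.
Step 4: Ties present; correction factor C = 1 - 18/(16^3 - 16) = 0.995588. Corrected H = 0.631434 / 0.995588 = 0.634232.
Step 5: Under H0, H ~ chi^2(3); p-value = 0.888553.
Step 6: alpha = 0.05. fail to reject H0.

H = 0.6342, df = 3, p = 0.888553, fail to reject H0.


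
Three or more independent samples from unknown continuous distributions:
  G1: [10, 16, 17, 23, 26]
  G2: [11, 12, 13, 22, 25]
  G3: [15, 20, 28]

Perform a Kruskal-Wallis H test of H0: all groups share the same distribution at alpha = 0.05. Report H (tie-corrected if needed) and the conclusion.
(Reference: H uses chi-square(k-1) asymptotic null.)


Step 1: Combine all N = 13 observations and assign midranks.
sorted (value, group, rank): (10,G1,1), (11,G2,2), (12,G2,3), (13,G2,4), (15,G3,5), (16,G1,6), (17,G1,7), (20,G3,8), (22,G2,9), (23,G1,10), (25,G2,11), (26,G1,12), (28,G3,13)
Step 2: Sum ranks within each group.
R_1 = 36 (n_1 = 5)
R_2 = 29 (n_2 = 5)
R_3 = 26 (n_3 = 3)
Step 3: H = 12/(N(N+1)) * sum(R_i^2/n_i) - 3(N+1)
     = 12/(13*14) * (36^2/5 + 29^2/5 + 26^2/3) - 3*14
     = 0.065934 * 652.733 - 42
     = 1.037363.
Step 4: No ties, so H is used without correction.
Step 5: Under H0, H ~ chi^2(2); p-value = 0.595305.
Step 6: alpha = 0.05. fail to reject H0.

H = 1.0374, df = 2, p = 0.595305, fail to reject H0.


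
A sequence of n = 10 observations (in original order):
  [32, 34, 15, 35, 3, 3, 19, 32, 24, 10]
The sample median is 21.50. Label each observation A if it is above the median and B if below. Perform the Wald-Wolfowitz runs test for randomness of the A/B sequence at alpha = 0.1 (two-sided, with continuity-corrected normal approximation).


Step 1: Compute median = 21.50; label A = above, B = below.
Labels in order: AABABBBAAB  (n_A = 5, n_B = 5)
Step 2: Count runs R = 6.
Step 3: Under H0 (random ordering), E[R] = 2*n_A*n_B/(n_A+n_B) + 1 = 2*5*5/10 + 1 = 6.0000.
        Var[R] = 2*n_A*n_B*(2*n_A*n_B - n_A - n_B) / ((n_A+n_B)^2 * (n_A+n_B-1)) = 2000/900 = 2.2222.
        SD[R] = 1.4907.
Step 4: R = E[R], so z = 0 with no continuity correction.
Step 5: Two-sided p-value via normal approximation = 2*(1 - Phi(|z|)) = 1.000000.
Step 6: alpha = 0.1. fail to reject H0.

R = 6, z = 0.0000, p = 1.000000, fail to reject H0.


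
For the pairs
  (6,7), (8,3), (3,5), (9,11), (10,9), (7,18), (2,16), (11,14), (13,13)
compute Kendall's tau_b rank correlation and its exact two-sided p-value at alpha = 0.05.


Step 1: Enumerate the 36 unordered pairs (i,j) with i<j and classify each by sign(x_j-x_i) * sign(y_j-y_i).
  (1,2):dx=+2,dy=-4->D; (1,3):dx=-3,dy=-2->C; (1,4):dx=+3,dy=+4->C; (1,5):dx=+4,dy=+2->C
  (1,6):dx=+1,dy=+11->C; (1,7):dx=-4,dy=+9->D; (1,8):dx=+5,dy=+7->C; (1,9):dx=+7,dy=+6->C
  (2,3):dx=-5,dy=+2->D; (2,4):dx=+1,dy=+8->C; (2,5):dx=+2,dy=+6->C; (2,6):dx=-1,dy=+15->D
  (2,7):dx=-6,dy=+13->D; (2,8):dx=+3,dy=+11->C; (2,9):dx=+5,dy=+10->C; (3,4):dx=+6,dy=+6->C
  (3,5):dx=+7,dy=+4->C; (3,6):dx=+4,dy=+13->C; (3,7):dx=-1,dy=+11->D; (3,8):dx=+8,dy=+9->C
  (3,9):dx=+10,dy=+8->C; (4,5):dx=+1,dy=-2->D; (4,6):dx=-2,dy=+7->D; (4,7):dx=-7,dy=+5->D
  (4,8):dx=+2,dy=+3->C; (4,9):dx=+4,dy=+2->C; (5,6):dx=-3,dy=+9->D; (5,7):dx=-8,dy=+7->D
  (5,8):dx=+1,dy=+5->C; (5,9):dx=+3,dy=+4->C; (6,7):dx=-5,dy=-2->C; (6,8):dx=+4,dy=-4->D
  (6,9):dx=+6,dy=-5->D; (7,8):dx=+9,dy=-2->D; (7,9):dx=+11,dy=-3->D; (8,9):dx=+2,dy=-1->D
Step 2: C = 20, D = 16, total pairs = 36.
Step 3: tau = (C - D)/(n(n-1)/2) = (20 - 16)/36 = 0.111111.
Step 4: Exact two-sided p-value (enumerate n! = 362880 permutations of y under H0): p = 0.761414.
Step 5: alpha = 0.05. fail to reject H0.

tau_b = 0.1111 (C=20, D=16), p = 0.761414, fail to reject H0.


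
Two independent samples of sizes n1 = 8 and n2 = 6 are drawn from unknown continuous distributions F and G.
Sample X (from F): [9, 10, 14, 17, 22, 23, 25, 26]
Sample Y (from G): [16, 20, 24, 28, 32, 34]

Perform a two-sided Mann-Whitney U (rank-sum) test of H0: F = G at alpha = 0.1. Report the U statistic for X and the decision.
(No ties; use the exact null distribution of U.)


Step 1: Combine and sort all 14 observations; assign midranks.
sorted (value, group): (9,X), (10,X), (14,X), (16,Y), (17,X), (20,Y), (22,X), (23,X), (24,Y), (25,X), (26,X), (28,Y), (32,Y), (34,Y)
ranks: 9->1, 10->2, 14->3, 16->4, 17->5, 20->6, 22->7, 23->8, 24->9, 25->10, 26->11, 28->12, 32->13, 34->14
Step 2: Rank sum for X: R1 = 1 + 2 + 3 + 5 + 7 + 8 + 10 + 11 = 47.
Step 3: U_X = R1 - n1(n1+1)/2 = 47 - 8*9/2 = 47 - 36 = 11.
       U_Y = n1*n2 - U_X = 48 - 11 = 37.
Step 4: No ties, so the exact null distribution of U (based on enumerating the C(14,8) = 3003 equally likely rank assignments) gives the two-sided p-value.
Step 5: p-value = 0.107892; compare to alpha = 0.1. fail to reject H0.

U_X = 11, p = 0.107892, fail to reject H0 at alpha = 0.1.


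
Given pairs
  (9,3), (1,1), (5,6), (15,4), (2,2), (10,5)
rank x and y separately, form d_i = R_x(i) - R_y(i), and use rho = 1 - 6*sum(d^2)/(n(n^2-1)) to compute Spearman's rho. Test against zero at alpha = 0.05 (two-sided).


Step 1: Rank x and y separately (midranks; no ties here).
rank(x): 9->4, 1->1, 5->3, 15->6, 2->2, 10->5
rank(y): 3->3, 1->1, 6->6, 4->4, 2->2, 5->5
Step 2: d_i = R_x(i) - R_y(i); compute d_i^2.
  (4-3)^2=1, (1-1)^2=0, (3-6)^2=9, (6-4)^2=4, (2-2)^2=0, (5-5)^2=0
sum(d^2) = 14.
Step 3: rho = 1 - 6*14 / (6*(6^2 - 1)) = 1 - 84/210 = 0.600000.
Step 4: Under H0, t = rho * sqrt((n-2)/(1-rho^2)) = 1.5000 ~ t(4).
Step 5: Two-sided p-value from the t-distribution with 4 df = 0.208000.
Step 6: alpha = 0.05. fail to reject H0.

rho = 0.6000, p = 0.208000, fail to reject H0 at alpha = 0.05.


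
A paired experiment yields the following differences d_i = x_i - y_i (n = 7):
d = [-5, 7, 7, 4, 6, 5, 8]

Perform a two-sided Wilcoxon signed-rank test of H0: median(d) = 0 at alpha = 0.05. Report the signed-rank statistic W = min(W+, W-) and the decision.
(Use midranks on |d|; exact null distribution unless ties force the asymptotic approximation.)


Step 1: Drop any zero differences (none here) and take |d_i|.
|d| = [5, 7, 7, 4, 6, 5, 8]
Step 2: Midrank |d_i| (ties get averaged ranks).
ranks: |5|->2.5, |7|->5.5, |7|->5.5, |4|->1, |6|->4, |5|->2.5, |8|->7
Step 3: Attach original signs; sum ranks with positive sign and with negative sign.
W+ = 5.5 + 5.5 + 1 + 4 + 2.5 + 7 = 25.5
W- = 2.5 = 2.5
(Check: W+ + W- = 28 should equal n(n+1)/2 = 28.)
Step 4: Test statistic W = min(W+, W-) = 2.5.
Step 5: Ties in |d|, so use the tie-corrected normal approximation.
        E[W] = n(n+1)/4 = 7*8/4 = 14.
        Tie groups: |d|=5 (t=2), |d|=7 (t=2); sum(t^3 - t) = 12.
        Var[W] = n(n+1)(2n+1)/24 - sum(t^3-t)/48 = 840/24 - 12/48 = 34.75.
        z = (W - E[W]) / sqrt(Var[W]) = (2.5 - 14) / 5.8949 = -1.9508.
        Two-sided p = 2*Phi(z) = 0.051077.
Step 6: alpha = 0.05. fail to reject H0.

W+ = 25.5, W- = 2.5, W = min = 2.5, p = 0.051077, fail to reject H0.


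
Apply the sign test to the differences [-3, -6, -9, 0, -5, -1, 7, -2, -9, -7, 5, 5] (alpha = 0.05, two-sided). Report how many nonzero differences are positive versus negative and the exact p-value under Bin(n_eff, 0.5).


Step 1: Discard zero differences. Original n = 12; n_eff = number of nonzero differences = 11.
Nonzero differences (with sign): -3, -6, -9, -5, -1, +7, -2, -9, -7, +5, +5
Step 2: Count signs: positive = 3, negative = 8.
Step 3: Under H0: P(positive) = 0.5, so the number of positives S ~ Bin(11, 0.5).
Step 4: Two-sided exact p-value = sum of Bin(11,0.5) probabilities at or below the observed probability = 0.226562.
Step 5: alpha = 0.05. fail to reject H0.

n_eff = 11, pos = 3, neg = 8, p = 0.226562, fail to reject H0.


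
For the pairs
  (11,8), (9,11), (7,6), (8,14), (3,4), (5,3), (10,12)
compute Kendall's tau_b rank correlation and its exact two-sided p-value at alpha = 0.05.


Step 1: Enumerate the 21 unordered pairs (i,j) with i<j and classify each by sign(x_j-x_i) * sign(y_j-y_i).
  (1,2):dx=-2,dy=+3->D; (1,3):dx=-4,dy=-2->C; (1,4):dx=-3,dy=+6->D; (1,5):dx=-8,dy=-4->C
  (1,6):dx=-6,dy=-5->C; (1,7):dx=-1,dy=+4->D; (2,3):dx=-2,dy=-5->C; (2,4):dx=-1,dy=+3->D
  (2,5):dx=-6,dy=-7->C; (2,6):dx=-4,dy=-8->C; (2,7):dx=+1,dy=+1->C; (3,4):dx=+1,dy=+8->C
  (3,5):dx=-4,dy=-2->C; (3,6):dx=-2,dy=-3->C; (3,7):dx=+3,dy=+6->C; (4,5):dx=-5,dy=-10->C
  (4,6):dx=-3,dy=-11->C; (4,7):dx=+2,dy=-2->D; (5,6):dx=+2,dy=-1->D; (5,7):dx=+7,dy=+8->C
  (6,7):dx=+5,dy=+9->C
Step 2: C = 15, D = 6, total pairs = 21.
Step 3: tau = (C - D)/(n(n-1)/2) = (15 - 6)/21 = 0.428571.
Step 4: Exact two-sided p-value (enumerate n! = 5040 permutations of y under H0): p = 0.238889.
Step 5: alpha = 0.05. fail to reject H0.

tau_b = 0.4286 (C=15, D=6), p = 0.238889, fail to reject H0.


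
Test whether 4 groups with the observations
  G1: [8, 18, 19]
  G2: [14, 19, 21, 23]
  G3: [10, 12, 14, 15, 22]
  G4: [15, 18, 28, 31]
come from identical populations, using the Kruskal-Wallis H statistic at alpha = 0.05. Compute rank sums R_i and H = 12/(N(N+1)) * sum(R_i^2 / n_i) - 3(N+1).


Step 1: Combine all N = 16 observations and assign midranks.
sorted (value, group, rank): (8,G1,1), (10,G3,2), (12,G3,3), (14,G2,4.5), (14,G3,4.5), (15,G3,6.5), (15,G4,6.5), (18,G1,8.5), (18,G4,8.5), (19,G1,10.5), (19,G2,10.5), (21,G2,12), (22,G3,13), (23,G2,14), (28,G4,15), (31,G4,16)
Step 2: Sum ranks within each group.
R_1 = 20 (n_1 = 3)
R_2 = 41 (n_2 = 4)
R_3 = 29 (n_3 = 5)
R_4 = 46 (n_4 = 4)
Step 3: H = 12/(N(N+1)) * sum(R_i^2/n_i) - 3(N+1)
     = 12/(16*17) * (20^2/3 + 41^2/4 + 29^2/5 + 46^2/4) - 3*17
     = 0.044118 * 1250.78 - 51
     = 4.181618.
Step 4: Ties present; correction factor C = 1 - 24/(16^3 - 16) = 0.994118. Corrected H = 4.181618 / 0.994118 = 4.206361.
Step 5: Under H0, H ~ chi^2(3); p-value = 0.240026.
Step 6: alpha = 0.05. fail to reject H0.

H = 4.2064, df = 3, p = 0.240026, fail to reject H0.


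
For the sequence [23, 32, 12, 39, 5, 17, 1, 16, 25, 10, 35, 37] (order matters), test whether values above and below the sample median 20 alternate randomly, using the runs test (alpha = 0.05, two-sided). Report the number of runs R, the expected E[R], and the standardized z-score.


Step 1: Compute median = 20; label A = above, B = below.
Labels in order: AABABBBBABAA  (n_A = 6, n_B = 6)
Step 2: Count runs R = 7.
Step 3: Under H0 (random ordering), E[R] = 2*n_A*n_B/(n_A+n_B) + 1 = 2*6*6/12 + 1 = 7.0000.
        Var[R] = 2*n_A*n_B*(2*n_A*n_B - n_A - n_B) / ((n_A+n_B)^2 * (n_A+n_B-1)) = 4320/1584 = 2.7273.
        SD[R] = 1.6514.
Step 4: R = E[R], so z = 0 with no continuity correction.
Step 5: Two-sided p-value via normal approximation = 2*(1 - Phi(|z|)) = 1.000000.
Step 6: alpha = 0.05. fail to reject H0.

R = 7, z = 0.0000, p = 1.000000, fail to reject H0.


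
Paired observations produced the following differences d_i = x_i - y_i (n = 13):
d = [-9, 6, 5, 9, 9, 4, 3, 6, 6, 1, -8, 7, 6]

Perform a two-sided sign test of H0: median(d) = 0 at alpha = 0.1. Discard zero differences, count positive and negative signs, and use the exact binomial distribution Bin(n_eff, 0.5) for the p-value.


Step 1: Discard zero differences. Original n = 13; n_eff = number of nonzero differences = 13.
Nonzero differences (with sign): -9, +6, +5, +9, +9, +4, +3, +6, +6, +1, -8, +7, +6
Step 2: Count signs: positive = 11, negative = 2.
Step 3: Under H0: P(positive) = 0.5, so the number of positives S ~ Bin(13, 0.5).
Step 4: Two-sided exact p-value = sum of Bin(13,0.5) probabilities at or below the observed probability = 0.022461.
Step 5: alpha = 0.1. reject H0.

n_eff = 13, pos = 11, neg = 2, p = 0.022461, reject H0.


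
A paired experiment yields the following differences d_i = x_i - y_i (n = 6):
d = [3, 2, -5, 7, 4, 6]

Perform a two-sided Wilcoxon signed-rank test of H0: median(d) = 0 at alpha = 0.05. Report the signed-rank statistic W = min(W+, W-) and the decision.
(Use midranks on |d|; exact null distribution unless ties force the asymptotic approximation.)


Step 1: Drop any zero differences (none here) and take |d_i|.
|d| = [3, 2, 5, 7, 4, 6]
Step 2: Midrank |d_i| (ties get averaged ranks).
ranks: |3|->2, |2|->1, |5|->4, |7|->6, |4|->3, |6|->5
Step 3: Attach original signs; sum ranks with positive sign and with negative sign.
W+ = 2 + 1 + 6 + 3 + 5 = 17
W- = 4 = 4
(Check: W+ + W- = 21 should equal n(n+1)/2 = 21.)
Step 4: Test statistic W = min(W+, W-) = 4.
Step 5: No ties, so the exact null distribution over the 2^6 = 64 sign assignments gives the two-sided p-value = 0.218750.
Step 6: alpha = 0.05. fail to reject H0.

W+ = 17, W- = 4, W = min = 4, p = 0.218750, fail to reject H0.


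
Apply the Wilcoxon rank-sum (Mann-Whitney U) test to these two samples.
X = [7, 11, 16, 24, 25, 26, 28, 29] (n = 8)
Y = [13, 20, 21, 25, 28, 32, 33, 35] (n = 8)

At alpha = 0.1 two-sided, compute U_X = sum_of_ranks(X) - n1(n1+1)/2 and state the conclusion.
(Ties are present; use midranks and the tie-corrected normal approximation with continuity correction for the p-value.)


Step 1: Combine and sort all 16 observations; assign midranks.
sorted (value, group): (7,X), (11,X), (13,Y), (16,X), (20,Y), (21,Y), (24,X), (25,X), (25,Y), (26,X), (28,X), (28,Y), (29,X), (32,Y), (33,Y), (35,Y)
ranks: 7->1, 11->2, 13->3, 16->4, 20->5, 21->6, 24->7, 25->8.5, 25->8.5, 26->10, 28->11.5, 28->11.5, 29->13, 32->14, 33->15, 35->16
Step 2: Rank sum for X: R1 = 1 + 2 + 4 + 7 + 8.5 + 10 + 11.5 + 13 = 57.
Step 3: U_X = R1 - n1(n1+1)/2 = 57 - 8*9/2 = 57 - 36 = 21.
       U_Y = n1*n2 - U_X = 64 - 21 = 43.
Step 4: Ties are present, so use the tie-corrected normal approximation (with continuity correction) for the p-value.
Step 5: p-value = 0.269443; compare to alpha = 0.1. fail to reject H0.

U_X = 21, p = 0.269443, fail to reject H0 at alpha = 0.1.


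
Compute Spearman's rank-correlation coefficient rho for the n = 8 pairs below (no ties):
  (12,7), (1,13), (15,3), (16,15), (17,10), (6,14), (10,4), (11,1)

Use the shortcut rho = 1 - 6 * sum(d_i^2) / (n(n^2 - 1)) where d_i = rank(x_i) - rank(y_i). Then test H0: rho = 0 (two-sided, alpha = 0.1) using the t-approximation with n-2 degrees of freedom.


Step 1: Rank x and y separately (midranks; no ties here).
rank(x): 12->5, 1->1, 15->6, 16->7, 17->8, 6->2, 10->3, 11->4
rank(y): 7->4, 13->6, 3->2, 15->8, 10->5, 14->7, 4->3, 1->1
Step 2: d_i = R_x(i) - R_y(i); compute d_i^2.
  (5-4)^2=1, (1-6)^2=25, (6-2)^2=16, (7-8)^2=1, (8-5)^2=9, (2-7)^2=25, (3-3)^2=0, (4-1)^2=9
sum(d^2) = 86.
Step 3: rho = 1 - 6*86 / (8*(8^2 - 1)) = 1 - 516/504 = -0.023810.
Step 4: Under H0, t = rho * sqrt((n-2)/(1-rho^2)) = -0.0583 ~ t(6).
Step 5: Two-sided p-value from the t-distribution with 6 df = 0.955374.
Step 6: alpha = 0.1. fail to reject H0.

rho = -0.0238, p = 0.955374, fail to reject H0 at alpha = 0.1.


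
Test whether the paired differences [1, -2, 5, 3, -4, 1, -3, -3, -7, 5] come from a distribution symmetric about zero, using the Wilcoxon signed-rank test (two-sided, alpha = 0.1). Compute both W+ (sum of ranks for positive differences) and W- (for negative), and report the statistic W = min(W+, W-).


Step 1: Drop any zero differences (none here) and take |d_i|.
|d| = [1, 2, 5, 3, 4, 1, 3, 3, 7, 5]
Step 2: Midrank |d_i| (ties get averaged ranks).
ranks: |1|->1.5, |2|->3, |5|->8.5, |3|->5, |4|->7, |1|->1.5, |3|->5, |3|->5, |7|->10, |5|->8.5
Step 3: Attach original signs; sum ranks with positive sign and with negative sign.
W+ = 1.5 + 8.5 + 5 + 1.5 + 8.5 = 25
W- = 3 + 7 + 5 + 5 + 10 = 30
(Check: W+ + W- = 55 should equal n(n+1)/2 = 55.)
Step 4: Test statistic W = min(W+, W-) = 25.
Step 5: Ties in |d|, so use the tie-corrected normal approximation.
        E[W] = n(n+1)/4 = 10*11/4 = 27.5.
        Tie groups: |d|=1 (t=2), |d|=3 (t=3), |d|=5 (t=2); sum(t^3 - t) = 36.
        Var[W] = n(n+1)(2n+1)/24 - sum(t^3-t)/48 = 2310/24 - 36/48 = 95.5.
        z = (W - E[W]) / sqrt(Var[W]) = (25 - 27.5) / 9.7724 = -0.2558.
        Two-sided p = 2*Phi(z) = 0.798088.
Step 6: alpha = 0.1. fail to reject H0.

W+ = 25, W- = 30, W = min = 25, p = 0.798088, fail to reject H0.


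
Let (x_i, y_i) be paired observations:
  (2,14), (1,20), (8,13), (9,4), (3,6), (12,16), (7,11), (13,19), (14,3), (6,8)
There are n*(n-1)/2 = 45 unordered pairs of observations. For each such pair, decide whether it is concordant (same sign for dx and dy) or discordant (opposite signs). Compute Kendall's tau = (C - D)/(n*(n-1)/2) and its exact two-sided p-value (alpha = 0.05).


Step 1: Enumerate the 45 unordered pairs (i,j) with i<j and classify each by sign(x_j-x_i) * sign(y_j-y_i).
  (1,2):dx=-1,dy=+6->D; (1,3):dx=+6,dy=-1->D; (1,4):dx=+7,dy=-10->D; (1,5):dx=+1,dy=-8->D
  (1,6):dx=+10,dy=+2->C; (1,7):dx=+5,dy=-3->D; (1,8):dx=+11,dy=+5->C; (1,9):dx=+12,dy=-11->D
  (1,10):dx=+4,dy=-6->D; (2,3):dx=+7,dy=-7->D; (2,4):dx=+8,dy=-16->D; (2,5):dx=+2,dy=-14->D
  (2,6):dx=+11,dy=-4->D; (2,7):dx=+6,dy=-9->D; (2,8):dx=+12,dy=-1->D; (2,9):dx=+13,dy=-17->D
  (2,10):dx=+5,dy=-12->D; (3,4):dx=+1,dy=-9->D; (3,5):dx=-5,dy=-7->C; (3,6):dx=+4,dy=+3->C
  (3,7):dx=-1,dy=-2->C; (3,8):dx=+5,dy=+6->C; (3,9):dx=+6,dy=-10->D; (3,10):dx=-2,dy=-5->C
  (4,5):dx=-6,dy=+2->D; (4,6):dx=+3,dy=+12->C; (4,7):dx=-2,dy=+7->D; (4,8):dx=+4,dy=+15->C
  (4,9):dx=+5,dy=-1->D; (4,10):dx=-3,dy=+4->D; (5,6):dx=+9,dy=+10->C; (5,7):dx=+4,dy=+5->C
  (5,8):dx=+10,dy=+13->C; (5,9):dx=+11,dy=-3->D; (5,10):dx=+3,dy=+2->C; (6,7):dx=-5,dy=-5->C
  (6,8):dx=+1,dy=+3->C; (6,9):dx=+2,dy=-13->D; (6,10):dx=-6,dy=-8->C; (7,8):dx=+6,dy=+8->C
  (7,9):dx=+7,dy=-8->D; (7,10):dx=-1,dy=-3->C; (8,9):dx=+1,dy=-16->D; (8,10):dx=-7,dy=-11->C
  (9,10):dx=-8,dy=+5->D
Step 2: C = 19, D = 26, total pairs = 45.
Step 3: tau = (C - D)/(n(n-1)/2) = (19 - 26)/45 = -0.155556.
Step 4: Exact two-sided p-value (enumerate n! = 3628800 permutations of y under H0): p = 0.600654.
Step 5: alpha = 0.05. fail to reject H0.

tau_b = -0.1556 (C=19, D=26), p = 0.600654, fail to reject H0.


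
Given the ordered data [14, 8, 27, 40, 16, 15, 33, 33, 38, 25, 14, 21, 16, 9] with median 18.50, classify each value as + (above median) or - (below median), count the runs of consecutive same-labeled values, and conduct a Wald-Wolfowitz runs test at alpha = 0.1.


Step 1: Compute median = 18.50; label A = above, B = below.
Labels in order: BBAABBAAAABABB  (n_A = 7, n_B = 7)
Step 2: Count runs R = 7.
Step 3: Under H0 (random ordering), E[R] = 2*n_A*n_B/(n_A+n_B) + 1 = 2*7*7/14 + 1 = 8.0000.
        Var[R] = 2*n_A*n_B*(2*n_A*n_B - n_A - n_B) / ((n_A+n_B)^2 * (n_A+n_B-1)) = 8232/2548 = 3.2308.
        SD[R] = 1.7974.
Step 4: Continuity-corrected z = (R + 0.5 - E[R]) / SD[R] = (7 + 0.5 - 8.0000) / 1.7974 = -0.2782.
Step 5: Two-sided p-value via normal approximation = 2*(1 - Phi(|z|)) = 0.780879.
Step 6: alpha = 0.1. fail to reject H0.

R = 7, z = -0.2782, p = 0.780879, fail to reject H0.


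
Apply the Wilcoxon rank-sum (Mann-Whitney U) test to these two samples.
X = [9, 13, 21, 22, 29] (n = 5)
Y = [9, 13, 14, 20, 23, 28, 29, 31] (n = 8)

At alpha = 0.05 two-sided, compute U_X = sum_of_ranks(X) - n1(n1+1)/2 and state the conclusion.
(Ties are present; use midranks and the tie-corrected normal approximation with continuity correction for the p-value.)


Step 1: Combine and sort all 13 observations; assign midranks.
sorted (value, group): (9,X), (9,Y), (13,X), (13,Y), (14,Y), (20,Y), (21,X), (22,X), (23,Y), (28,Y), (29,X), (29,Y), (31,Y)
ranks: 9->1.5, 9->1.5, 13->3.5, 13->3.5, 14->5, 20->6, 21->7, 22->8, 23->9, 28->10, 29->11.5, 29->11.5, 31->13
Step 2: Rank sum for X: R1 = 1.5 + 3.5 + 7 + 8 + 11.5 = 31.5.
Step 3: U_X = R1 - n1(n1+1)/2 = 31.5 - 5*6/2 = 31.5 - 15 = 16.5.
       U_Y = n1*n2 - U_X = 40 - 16.5 = 23.5.
Step 4: Ties are present, so use the tie-corrected normal approximation (with continuity correction) for the p-value.
Step 5: p-value = 0.659230; compare to alpha = 0.05. fail to reject H0.

U_X = 16.5, p = 0.659230, fail to reject H0 at alpha = 0.05.
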